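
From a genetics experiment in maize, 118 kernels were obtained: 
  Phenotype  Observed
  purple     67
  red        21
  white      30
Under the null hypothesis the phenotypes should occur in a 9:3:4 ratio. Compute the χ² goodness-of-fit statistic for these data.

0.072

Expected counts for N = 118 under a 9:3:4 ratio (total parts = 16):
  purple: 118 × 9/16 = 66.375
  red: 118 × 3/16 = 22.125
  white: 118 × 4/16 = 29.5
χ² = Σ (O − E)² / E
  purple: (67 − 66.375)² / 66.375 = 0.0059
  red: (21 − 22.125)² / 22.125 = 0.0572
  white: (30 − 29.5)² / 29.5 = 0.0085
χ² = 0.0059 + 0.0572 + 0.0085 = 0.0716 ≈ 0.072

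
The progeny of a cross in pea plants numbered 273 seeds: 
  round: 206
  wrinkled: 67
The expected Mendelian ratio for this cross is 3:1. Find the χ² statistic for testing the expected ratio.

Total ratio parts = 4. Expected numbers out of 273:
  round: 273 × 3/4 = 204.75
  wrinkled: 273 × 1/4 = 68.25
χ² = Σ (O − E)² / E
  round: (206 − 204.75)² / 204.75 = 0.0076
  wrinkled: (67 − 68.25)² / 68.25 = 0.0229
χ² = 0.0076 + 0.0229 = 0.0305 ≈ 0.031

0.031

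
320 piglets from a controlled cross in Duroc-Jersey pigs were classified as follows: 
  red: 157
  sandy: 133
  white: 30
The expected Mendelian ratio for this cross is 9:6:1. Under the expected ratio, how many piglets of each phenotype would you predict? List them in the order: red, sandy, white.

Expected counts for N = 320 under a 9:6:1 ratio (total parts = 16):
  red: 320 × 9/16 = 180
  sandy: 320 × 6/16 = 120
  white: 320 × 1/16 = 20

180, 120, 20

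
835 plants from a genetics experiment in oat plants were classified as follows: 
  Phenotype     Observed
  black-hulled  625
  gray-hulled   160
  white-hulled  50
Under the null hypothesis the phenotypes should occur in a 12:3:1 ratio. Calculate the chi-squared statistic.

0.170

Expected counts for N = 835 under a 12:3:1 ratio (total parts = 16):
  black-hulled: 835 × 12/16 = 626.25
  gray-hulled: 835 × 3/16 = 156.5625
  white-hulled: 835 × 1/16 = 52.1875
χ² = Σ (O − E)² / E
  black-hulled: (625 − 626.25)² / 626.25 = 0.0025
  gray-hulled: (160 − 156.5625)² / 156.5625 = 0.0755
  white-hulled: (50 − 52.1875)² / 52.1875 = 0.0917
χ² = 0.0025 + 0.0755 + 0.0917 = 0.1697 ≈ 0.170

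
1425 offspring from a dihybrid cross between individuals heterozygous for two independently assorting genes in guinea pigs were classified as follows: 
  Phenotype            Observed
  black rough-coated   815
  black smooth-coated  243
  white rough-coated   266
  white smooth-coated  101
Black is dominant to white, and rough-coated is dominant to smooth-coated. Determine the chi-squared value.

4.020

A dihybrid F₂ with independent assortment and complete dominance at both loci gives a 9:3:3:1 phenotypic ratio.
Under the 9:3:3:1 hypothesis (Σ ratio = 16, N = 1425):
  black rough-coated: 1425 × 9/16 = 801.5625
  black smooth-coated: 1425 × 3/16 = 267.1875
  white rough-coated: 1425 × 3/16 = 267.1875
  white smooth-coated: 1425 × 1/16 = 89.0625
χ² = Σ (O − E)² / E
  black rough-coated: (815 − 801.5625)² / 801.5625 = 0.2253
  black smooth-coated: (243 − 267.1875)² / 267.1875 = 2.1896
  white rough-coated: (266 − 267.1875)² / 267.1875 = 0.0053
  white smooth-coated: (101 − 89.0625)² / 89.0625 = 1.6000
χ² = 0.2253 + 2.1896 + 0.0053 + 1.6000 = 4.0202 ≈ 4.020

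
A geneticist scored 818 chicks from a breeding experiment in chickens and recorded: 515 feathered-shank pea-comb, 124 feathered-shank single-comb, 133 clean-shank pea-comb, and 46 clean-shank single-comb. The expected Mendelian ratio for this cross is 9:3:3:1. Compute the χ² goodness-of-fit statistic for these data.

15.391

Total ratio parts = 16. Expected numbers out of 818:
  feathered-shank pea-comb: 818 × 9/16 = 460.125
  feathered-shank single-comb: 818 × 3/16 = 153.375
  clean-shank pea-comb: 818 × 3/16 = 153.375
  clean-shank single-comb: 818 × 1/16 = 51.125
χ² = Σ (O − E)² / E
  feathered-shank pea-comb: (515 − 460.125)² / 460.125 = 6.5445
  feathered-shank single-comb: (124 − 153.375)² / 153.375 = 5.6260
  clean-shank pea-comb: (133 − 153.375)² / 153.375 = 2.7067
  clean-shank single-comb: (46 − 51.125)² / 51.125 = 0.5138
χ² = 6.5445 + 5.6260 + 2.7067 + 0.5138 = 15.391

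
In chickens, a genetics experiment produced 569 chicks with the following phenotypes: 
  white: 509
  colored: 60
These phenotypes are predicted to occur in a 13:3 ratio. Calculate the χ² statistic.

The 13:3 ratio has 16 parts, so with N = 569 the expected counts are:
  white: 569 × 13/16 = 462.3125
  colored: 569 × 3/16 = 106.6875
χ² = Σ (O − E)² / E
  white: (509 − 462.3125)² / 462.3125 = 4.7148
  colored: (60 − 106.6875)² / 106.6875 = 20.4309
χ² = 4.7148 + 20.4309 = 25.1457 ≈ 25.146

25.146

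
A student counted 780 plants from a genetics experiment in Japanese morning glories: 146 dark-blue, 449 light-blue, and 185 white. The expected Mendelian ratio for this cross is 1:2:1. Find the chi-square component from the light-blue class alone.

8.926

Expected counts for N = 780 under a 1:2:1 ratio (total parts = 4):
  dark-blue: 780 × 1/4 = 195
  light-blue: 780 × 2/4 = 390
  white: 780 × 1/4 = 195
Contribution of light-blue: (449 − 390)² / 390 = 8.9256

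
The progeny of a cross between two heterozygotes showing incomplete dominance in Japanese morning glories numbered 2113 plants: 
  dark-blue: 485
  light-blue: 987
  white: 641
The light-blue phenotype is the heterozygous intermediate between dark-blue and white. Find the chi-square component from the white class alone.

With incomplete dominance, a heterozygote × heterozygote cross gives a 1:2:1 phenotypic ratio.
Expected counts for N = 2113 under a 1:2:1 ratio (total parts = 4):
  dark-blue: 2113 × 1/4 = 528.25
  light-blue: 2113 × 2/4 = 1056.5
  white: 2113 × 1/4 = 528.25
Contribution of white: (641 − 528.25)² / 528.25 = 24.0654

24.065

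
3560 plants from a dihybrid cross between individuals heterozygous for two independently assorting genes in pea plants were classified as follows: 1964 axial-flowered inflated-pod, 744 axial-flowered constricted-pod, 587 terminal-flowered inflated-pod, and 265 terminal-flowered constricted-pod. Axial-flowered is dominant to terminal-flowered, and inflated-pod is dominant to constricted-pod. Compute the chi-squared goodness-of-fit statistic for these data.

27.334

A dihybrid F₂ with independent assortment and complete dominance at both loci gives a 9:3:3:1 phenotypic ratio.
The 9:3:3:1 ratio has 16 parts, so with N = 3560 the expected counts are:
  axial-flowered inflated-pod: 3560 × 9/16 = 2002.5
  axial-flowered constricted-pod: 3560 × 3/16 = 667.5
  terminal-flowered inflated-pod: 3560 × 3/16 = 667.5
  terminal-flowered constricted-pod: 3560 × 1/16 = 222.5
χ² = Σ (O − E)² / E
  axial-flowered inflated-pod: (1964 − 2002.5)² / 2002.5 = 0.7402
  axial-flowered constricted-pod: (744 − 667.5)² / 667.5 = 8.7674
  terminal-flowered inflated-pod: (587 − 667.5)² / 667.5 = 9.7082
  terminal-flowered constricted-pod: (265 − 222.5)² / 222.5 = 8.1180
χ² = 0.7402 + 8.7674 + 9.7082 + 8.1180 = 27.3338 ≈ 27.334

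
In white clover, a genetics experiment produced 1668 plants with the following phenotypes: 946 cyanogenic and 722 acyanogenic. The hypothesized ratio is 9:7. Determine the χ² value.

Expected counts for N = 1668 under a 9:7 ratio (total parts = 16):
  cyanogenic: 1668 × 9/16 = 938.25
  acyanogenic: 1668 × 7/16 = 729.75
χ² = Σ (O − E)² / E
  cyanogenic: (946 − 938.25)² / 938.25 = 0.0640
  acyanogenic: (722 − 729.75)² / 729.75 = 0.0823
χ² = 0.0640 + 0.0823 = 0.1463 ≈ 0.146

0.146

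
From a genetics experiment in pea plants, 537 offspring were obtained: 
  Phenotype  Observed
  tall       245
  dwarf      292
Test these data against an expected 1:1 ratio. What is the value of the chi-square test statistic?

The 1:1 ratio has 2 parts, so with N = 537 the expected counts are:
  tall: 537 × 1/2 = 268.5
  dwarf: 537 × 1/2 = 268.5
χ² = Σ (O − E)² / E
  tall: (245 − 268.5)² / 268.5 = 2.0568
  dwarf: (292 − 268.5)² / 268.5 = 2.0568
χ² = 2.0568 + 2.0568 = 4.1136 ≈ 4.114

4.114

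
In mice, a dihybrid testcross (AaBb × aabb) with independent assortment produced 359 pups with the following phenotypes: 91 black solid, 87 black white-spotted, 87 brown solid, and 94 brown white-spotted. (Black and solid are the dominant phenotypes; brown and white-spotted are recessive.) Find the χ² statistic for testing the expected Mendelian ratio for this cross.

A dihybrid testcross with independent assortment gives a 1:1:1:1 ratio.
Under the 1:1:1:1 hypothesis (Σ ratio = 4, N = 359):
  black solid: 359 × 1/4 = 89.75
  black white-spotted: 359 × 1/4 = 89.75
  brown solid: 359 × 1/4 = 89.75
  brown white-spotted: 359 × 1/4 = 89.75
χ² = Σ (O − E)² / E
  black solid: (91 − 89.75)² / 89.75 = 0.0174
  black white-spotted: (87 − 89.75)² / 89.75 = 0.0843
  brown solid: (87 − 89.75)² / 89.75 = 0.0843
  brown white-spotted: (94 − 89.75)² / 89.75 = 0.2013
χ² = 0.0174 + 0.0843 + 0.0843 + 0.2013 = 0.3873 ≈ 0.387

0.387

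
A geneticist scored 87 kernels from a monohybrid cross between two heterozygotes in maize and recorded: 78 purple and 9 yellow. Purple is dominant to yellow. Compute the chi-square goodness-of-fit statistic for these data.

9.966

For a monohybrid cross between heterozygotes with complete dominance, the expected phenotypic ratio is 3:1.
Total ratio parts = 4. Expected numbers out of 87:
  purple: 87 × 3/4 = 65.25
  yellow: 87 × 1/4 = 21.75
χ² = Σ (O − E)² / E
  purple: (78 − 65.25)² / 65.25 = 2.4914
  yellow: (9 − 21.75)² / 21.75 = 7.4741
χ² = 2.4914 + 7.4741 = 9.9655 ≈ 9.966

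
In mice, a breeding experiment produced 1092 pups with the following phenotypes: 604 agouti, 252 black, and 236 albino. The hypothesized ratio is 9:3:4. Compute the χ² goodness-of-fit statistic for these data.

16.090

The 9:3:4 ratio has 16 parts, so with N = 1092 the expected counts are:
  agouti: 1092 × 9/16 = 614.25
  black: 1092 × 3/16 = 204.75
  albino: 1092 × 4/16 = 273
χ² = Σ (O − E)² / E
  agouti: (604 − 614.25)² / 614.25 = 0.1710
  black: (252 − 204.75)² / 204.75 = 10.9038
  albino: (236 − 273)² / 273 = 5.0147
χ² = 0.1710 + 10.9038 + 5.0147 = 16.0895 ≈ 16.090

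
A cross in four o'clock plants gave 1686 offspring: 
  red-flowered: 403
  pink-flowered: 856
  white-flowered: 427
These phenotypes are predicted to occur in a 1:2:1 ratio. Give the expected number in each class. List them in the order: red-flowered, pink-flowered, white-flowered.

421.5, 843, 421.5

Expected counts for N = 1686 under a 1:2:1 ratio (total parts = 4):
  red-flowered: 1686 × 1/4 = 421.5
  pink-flowered: 1686 × 2/4 = 843
  white-flowered: 1686 × 1/4 = 421.5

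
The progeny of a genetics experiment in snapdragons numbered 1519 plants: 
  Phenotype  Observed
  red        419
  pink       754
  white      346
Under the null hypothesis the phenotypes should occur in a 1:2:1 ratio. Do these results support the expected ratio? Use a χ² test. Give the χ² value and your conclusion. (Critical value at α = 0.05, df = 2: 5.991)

The 1:2:1 ratio has 4 parts, so with N = 1519 the expected counts are:
  red: 1519 × 1/4 = 379.75
  pink: 1519 × 2/4 = 759.5
  white: 1519 × 1/4 = 379.75
χ² = Σ (O − E)² / E
  red: (419 − 379.75)² / 379.75 = 4.0568
  pink: (754 − 759.5)² / 759.5 = 0.0398
  white: (346 − 379.75)² / 379.75 = 2.9995
χ² = 4.0568 + 0.0398 + 2.9995 = 7.0961 ≈ 7.096
Degrees of freedom = 3 − 1 = 2; critical value at α = 0.05 is 5.991.
Since 7.096 > 5.991, we reject the null hypothesis — the data do not fit the 1:2:1 ratio.

7.096; not consistent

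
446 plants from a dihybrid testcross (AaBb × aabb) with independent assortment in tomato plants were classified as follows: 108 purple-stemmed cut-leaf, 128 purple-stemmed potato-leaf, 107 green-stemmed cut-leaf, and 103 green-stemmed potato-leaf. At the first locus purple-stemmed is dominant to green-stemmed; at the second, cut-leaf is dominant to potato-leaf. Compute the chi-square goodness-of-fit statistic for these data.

3.381

A dihybrid testcross with independent assortment gives a 1:1:1:1 ratio.
Under the 1:1:1:1 hypothesis (Σ ratio = 4, N = 446):
  purple-stemmed cut-leaf: 446 × 1/4 = 111.5
  purple-stemmed potato-leaf: 446 × 1/4 = 111.5
  green-stemmed cut-leaf: 446 × 1/4 = 111.5
  green-stemmed potato-leaf: 446 × 1/4 = 111.5
χ² = Σ (O − E)² / E
  purple-stemmed cut-leaf: (108 − 111.5)² / 111.5 = 0.1099
  purple-stemmed potato-leaf: (128 − 111.5)² / 111.5 = 2.4417
  green-stemmed cut-leaf: (107 − 111.5)² / 111.5 = 0.1816
  green-stemmed potato-leaf: (103 − 111.5)² / 111.5 = 0.6480
χ² = 0.1099 + 2.4417 + 0.1816 + 0.6480 = 3.3812 ≈ 3.381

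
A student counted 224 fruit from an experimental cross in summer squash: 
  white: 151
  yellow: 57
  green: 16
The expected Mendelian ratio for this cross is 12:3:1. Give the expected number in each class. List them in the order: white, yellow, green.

Expected counts for N = 224 under a 12:3:1 ratio (total parts = 16):
  white: 224 × 12/16 = 168
  yellow: 224 × 3/16 = 42
  green: 224 × 1/16 = 14

168, 42, 14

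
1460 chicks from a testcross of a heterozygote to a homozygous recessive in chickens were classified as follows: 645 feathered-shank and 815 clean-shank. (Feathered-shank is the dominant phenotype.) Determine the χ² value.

19.795

A testcross of a heterozygote (Aa × aa) gives a 1:1 phenotypic ratio.
Under the 1:1 hypothesis (Σ ratio = 2, N = 1460):
  feathered-shank: 1460 × 1/2 = 730
  clean-shank: 1460 × 1/2 = 730
χ² = Σ (O − E)² / E
  feathered-shank: (645 − 730)² / 730 = 9.8973
  clean-shank: (815 − 730)² / 730 = 9.8973
χ² = 9.8973 + 9.8973 = 19.7946 ≈ 19.795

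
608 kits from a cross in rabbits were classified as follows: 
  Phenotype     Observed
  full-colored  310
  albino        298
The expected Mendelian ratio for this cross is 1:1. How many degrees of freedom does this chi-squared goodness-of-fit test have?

A goodness-of-fit test with 2 phenotype classes has df = 2 − 1 = 1.

1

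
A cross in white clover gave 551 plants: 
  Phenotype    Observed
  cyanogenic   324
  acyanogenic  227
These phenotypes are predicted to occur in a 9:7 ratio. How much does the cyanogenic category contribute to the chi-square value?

Under the 9:7 hypothesis (Σ ratio = 16, N = 551):
  cyanogenic: 551 × 9/16 = 309.9375
  acyanogenic: 551 × 7/16 = 241.0625
Contribution of cyanogenic: (324 − 309.9375)² / 309.9375 = 0.6380

0.638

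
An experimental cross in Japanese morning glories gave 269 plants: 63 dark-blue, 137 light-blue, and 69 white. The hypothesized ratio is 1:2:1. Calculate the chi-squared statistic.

Total ratio parts = 4. Expected numbers out of 269:
  dark-blue: 269 × 1/4 = 67.25
  light-blue: 269 × 2/4 = 134.5
  white: 269 × 1/4 = 67.25
χ² = Σ (O − E)² / E
  dark-blue: (63 − 67.25)² / 67.25 = 0.2686
  light-blue: (137 − 134.5)² / 134.5 = 0.0465
  white: (69 − 67.25)² / 67.25 = 0.0455
χ² = 0.2686 + 0.0465 + 0.0455 = 0.3606 ≈ 0.361

0.361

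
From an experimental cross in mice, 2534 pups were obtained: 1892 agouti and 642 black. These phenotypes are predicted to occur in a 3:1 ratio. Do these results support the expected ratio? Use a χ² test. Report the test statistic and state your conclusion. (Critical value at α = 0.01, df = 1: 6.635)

Total ratio parts = 4. Expected numbers out of 2534:
  agouti: 2534 × 3/4 = 1900.5
  black: 2534 × 1/4 = 633.5
χ² = Σ (O − E)² / E
  agouti: (1892 − 1900.5)² / 1900.5 = 0.0380
  black: (642 − 633.5)² / 633.5 = 0.1140
χ² = 0.0380 + 0.1140 = 0.152
Degrees of freedom = 2 − 1 = 1; critical value at α = 0.01 is 6.635.
Since 0.152 < 6.635, we fail to reject the null hypothesis — the data are consistent with the 3:1 ratio.

0.152; consistent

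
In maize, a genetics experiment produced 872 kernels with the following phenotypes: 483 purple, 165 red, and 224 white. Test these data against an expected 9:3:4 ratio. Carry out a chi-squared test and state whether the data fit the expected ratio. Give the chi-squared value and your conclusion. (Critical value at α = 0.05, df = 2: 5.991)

Total ratio parts = 16. Expected numbers out of 872:
  purple: 872 × 9/16 = 490.5
  red: 872 × 3/16 = 163.5
  white: 872 × 4/16 = 218
χ² = Σ (O − E)² / E
  purple: (483 − 490.5)² / 490.5 = 0.1147
  red: (165 − 163.5)² / 163.5 = 0.0138
  white: (224 − 218)² / 218 = 0.1651
χ² = 0.1147 + 0.0138 + 0.1651 = 0.2936 ≈ 0.294
Degrees of freedom = 3 − 1 = 2; critical value at α = 0.05 is 5.991.
Since 0.294 < 5.991, we fail to reject the null hypothesis — the data are consistent with the 9:3:4 ratio.

0.294; consistent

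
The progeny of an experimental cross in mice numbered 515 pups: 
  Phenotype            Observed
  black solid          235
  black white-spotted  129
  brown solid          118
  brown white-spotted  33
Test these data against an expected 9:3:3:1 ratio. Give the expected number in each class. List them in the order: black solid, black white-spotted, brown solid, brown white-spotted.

289.6875, 96.5625, 96.5625, 32.1875

The 9:3:3:1 ratio has 16 parts, so with N = 515 the expected counts are:
  black solid: 515 × 9/16 = 289.6875
  black white-spotted: 515 × 3/16 = 96.5625
  brown solid: 515 × 3/16 = 96.5625
  brown white-spotted: 515 × 1/16 = 32.1875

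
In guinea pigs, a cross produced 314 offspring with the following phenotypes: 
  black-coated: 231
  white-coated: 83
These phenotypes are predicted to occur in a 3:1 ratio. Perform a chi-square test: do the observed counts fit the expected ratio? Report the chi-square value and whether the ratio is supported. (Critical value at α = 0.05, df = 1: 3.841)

0.344; consistent

Under the 3:1 hypothesis (Σ ratio = 4, N = 314):
  black-coated: 314 × 3/4 = 235.5
  white-coated: 314 × 1/4 = 78.5
χ² = Σ (O − E)² / E
  black-coated: (231 − 235.5)² / 235.5 = 0.0860
  white-coated: (83 − 78.5)² / 78.5 = 0.2580
χ² = 0.0860 + 0.2580 = 0.344
Degrees of freedom = 2 − 1 = 1; critical value at α = 0.05 is 3.841.
Since 0.344 < 3.841, we fail to reject the null hypothesis — the data are consistent with the 3:1 ratio.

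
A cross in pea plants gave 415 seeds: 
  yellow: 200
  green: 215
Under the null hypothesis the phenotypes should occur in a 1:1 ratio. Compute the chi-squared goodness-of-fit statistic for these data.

Total ratio parts = 2. Expected numbers out of 415:
  yellow: 415 × 1/2 = 207.5
  green: 415 × 1/2 = 207.5
χ² = Σ (O − E)² / E
  yellow: (200 − 207.5)² / 207.5 = 0.2711
  green: (215 − 207.5)² / 207.5 = 0.2711
χ² = 0.2711 + 0.2711 = 0.5422 ≈ 0.542

0.542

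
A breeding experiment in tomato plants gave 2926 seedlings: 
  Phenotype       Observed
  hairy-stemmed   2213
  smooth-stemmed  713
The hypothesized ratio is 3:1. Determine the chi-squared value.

The 3:1 ratio has 4 parts, so with N = 2926 the expected counts are:
  hairy-stemmed: 2926 × 3/4 = 2194.5
  smooth-stemmed: 2926 × 1/4 = 731.5
χ² = Σ (O − E)² / E
  hairy-stemmed: (2213 − 2194.5)² / 2194.5 = 0.1560
  smooth-stemmed: (713 − 731.5)² / 731.5 = 0.4679
χ² = 0.1560 + 0.4679 = 0.6239 ≈ 0.624

0.624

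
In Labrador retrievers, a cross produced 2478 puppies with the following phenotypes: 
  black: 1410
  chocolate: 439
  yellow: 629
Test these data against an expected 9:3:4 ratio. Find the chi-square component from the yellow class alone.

0.146

The 9:3:4 ratio has 16 parts, so with N = 2478 the expected counts are:
  black: 2478 × 9/16 = 1393.875
  chocolate: 2478 × 3/16 = 464.625
  yellow: 2478 × 4/16 = 619.5
Contribution of yellow: (629 − 619.5)² / 619.5 = 0.1457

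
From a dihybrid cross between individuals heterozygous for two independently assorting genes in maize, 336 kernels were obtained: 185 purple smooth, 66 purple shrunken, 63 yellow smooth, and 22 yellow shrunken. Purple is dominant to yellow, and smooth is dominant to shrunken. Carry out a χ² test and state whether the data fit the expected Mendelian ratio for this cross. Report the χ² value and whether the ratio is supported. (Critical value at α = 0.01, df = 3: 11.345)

A dihybrid F₂ with independent assortment and complete dominance at both loci gives a 9:3:3:1 phenotypic ratio.
The 9:3:3:1 ratio has 16 parts, so with N = 336 the expected counts are:
  purple smooth: 336 × 9/16 = 189
  purple shrunken: 336 × 3/16 = 63
  yellow smooth: 336 × 3/16 = 63
  yellow shrunken: 336 × 1/16 = 21
χ² = Σ (O − E)² / E
  purple smooth: (185 − 189)² / 189 = 0.0847
  purple shrunken: (66 − 63)² / 63 = 0.1429
  yellow smooth: (63 − 63)² / 63 = 0.0000
  yellow shrunken: (22 − 21)² / 21 = 0.0476
χ² = 0.0847 + 0.1429 + 0.0000 + 0.0476 = 0.2752 ≈ 0.275
Degrees of freedom = 4 − 1 = 3; critical value at α = 0.01 is 11.345.
Since 0.275 < 11.345, we fail to reject the null hypothesis — the data are consistent with the 9:3:3:1 ratio.

0.275; consistent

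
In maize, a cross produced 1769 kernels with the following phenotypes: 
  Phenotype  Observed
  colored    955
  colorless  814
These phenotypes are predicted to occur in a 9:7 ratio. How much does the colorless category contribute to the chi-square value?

2.074

The 9:7 ratio has 16 parts, so with N = 1769 the expected counts are:
  colored: 1769 × 9/16 = 995.0625
  colorless: 1769 × 7/16 = 773.9375
Contribution of colorless: (814 − 773.9375)² / 773.9375 = 2.0738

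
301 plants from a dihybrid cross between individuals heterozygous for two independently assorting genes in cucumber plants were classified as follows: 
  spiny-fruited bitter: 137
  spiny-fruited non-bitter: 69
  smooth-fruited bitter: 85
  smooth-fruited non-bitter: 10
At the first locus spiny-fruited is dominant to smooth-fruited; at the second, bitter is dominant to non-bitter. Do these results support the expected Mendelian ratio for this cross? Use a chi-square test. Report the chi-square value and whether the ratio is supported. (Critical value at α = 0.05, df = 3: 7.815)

A dihybrid F₂ with independent assortment and complete dominance at both loci gives a 9:3:3:1 phenotypic ratio.
Expected counts for N = 301 under a 9:3:3:1 ratio (total parts = 16):
  spiny-fruited bitter: 301 × 9/16 = 169.3125
  spiny-fruited non-bitter: 301 × 3/16 = 56.4375
  smooth-fruited bitter: 301 × 3/16 = 56.4375
  smooth-fruited non-bitter: 301 × 1/16 = 18.8125
χ² = Σ (O − E)² / E
  spiny-fruited bitter: (137 − 169.3125)² / 169.3125 = 6.1667
  spiny-fruited non-bitter: (69 − 56.4375)² / 56.4375 = 2.7963
  smooth-fruited bitter: (85 − 56.4375)² / 56.4375 = 14.4552
  smooth-fruited non-bitter: (10 − 18.8125)² / 18.8125 = 4.1281
χ² = 6.1667 + 2.7963 + 14.4552 + 4.1281 = 27.5463 ≈ 27.546
Degrees of freedom = 4 − 1 = 3; critical value at α = 0.05 is 7.815.
Since 27.546 > 7.815, we reject the null hypothesis — the data do not fit the 9:3:3:1 ratio.

27.546; not consistent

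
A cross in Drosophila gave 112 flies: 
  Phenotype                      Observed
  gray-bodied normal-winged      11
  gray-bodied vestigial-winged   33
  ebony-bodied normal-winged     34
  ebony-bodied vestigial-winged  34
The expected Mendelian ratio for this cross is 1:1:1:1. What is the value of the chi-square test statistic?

The 1:1:1:1 ratio has 4 parts, so with N = 112 the expected counts are:
  gray-bodied normal-winged: 112 × 1/4 = 28
  gray-bodied vestigial-winged: 112 × 1/4 = 28
  ebony-bodied normal-winged: 112 × 1/4 = 28
  ebony-bodied vestigial-winged: 112 × 1/4 = 28
χ² = Σ (O − E)² / E
  gray-bodied normal-winged: (11 − 28)² / 28 = 10.3214
  gray-bodied vestigial-winged: (33 − 28)² / 28 = 0.8929
  ebony-bodied normal-winged: (34 − 28)² / 28 = 1.2857
  ebony-bodied vestigial-winged: (34 − 28)² / 28 = 1.2857
χ² = 10.3214 + 0.8929 + 1.2857 + 1.2857 = 13.7857 ≈ 13.786

13.786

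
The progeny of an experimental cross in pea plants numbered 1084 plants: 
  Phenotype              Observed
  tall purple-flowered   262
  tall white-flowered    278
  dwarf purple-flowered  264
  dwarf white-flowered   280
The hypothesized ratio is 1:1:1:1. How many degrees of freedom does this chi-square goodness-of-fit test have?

A goodness-of-fit test with 4 phenotype classes has df = 4 − 1 = 3.

3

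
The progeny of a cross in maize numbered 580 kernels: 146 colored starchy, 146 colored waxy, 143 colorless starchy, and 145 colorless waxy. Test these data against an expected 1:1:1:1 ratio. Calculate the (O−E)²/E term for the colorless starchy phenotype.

Under the 1:1:1:1 hypothesis (Σ ratio = 4, N = 580):
  colored starchy: 580 × 1/4 = 145
  colored waxy: 580 × 1/4 = 145
  colorless starchy: 580 × 1/4 = 145
  colorless waxy: 580 × 1/4 = 145
Contribution of colorless starchy: (143 − 145)² / 145 = 0.0276

0.028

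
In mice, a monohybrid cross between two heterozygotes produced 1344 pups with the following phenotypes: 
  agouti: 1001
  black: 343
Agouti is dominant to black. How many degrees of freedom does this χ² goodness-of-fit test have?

For a monohybrid cross between heterozygotes with complete dominance, the expected phenotypic ratio is 3:1.
A goodness-of-fit test with 2 phenotype classes has df = 2 − 1 = 1.

1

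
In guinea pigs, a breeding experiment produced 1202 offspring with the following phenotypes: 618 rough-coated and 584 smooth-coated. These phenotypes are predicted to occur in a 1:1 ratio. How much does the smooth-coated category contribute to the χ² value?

Expected counts for N = 1202 under a 1:1 ratio (total parts = 2):
  rough-coated: 1202 × 1/2 = 601
  smooth-coated: 1202 × 1/2 = 601
Contribution of smooth-coated: (584 − 601)² / 601 = 0.4809

0.481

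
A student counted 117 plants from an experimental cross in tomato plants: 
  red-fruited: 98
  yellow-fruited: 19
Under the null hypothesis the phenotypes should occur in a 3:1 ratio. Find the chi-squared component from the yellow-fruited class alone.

3.592

Expected counts for N = 117 under a 3:1 ratio (total parts = 4):
  red-fruited: 117 × 3/4 = 87.75
  yellow-fruited: 117 × 1/4 = 29.25
Contribution of yellow-fruited: (19 − 29.25)² / 29.25 = 3.5919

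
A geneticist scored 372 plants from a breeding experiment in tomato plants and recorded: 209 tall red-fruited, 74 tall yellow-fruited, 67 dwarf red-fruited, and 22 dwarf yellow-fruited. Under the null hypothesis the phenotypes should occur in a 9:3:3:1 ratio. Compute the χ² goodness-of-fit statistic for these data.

Under the 9:3:3:1 hypothesis (Σ ratio = 16, N = 372):
  tall red-fruited: 372 × 9/16 = 209.25
  tall yellow-fruited: 372 × 3/16 = 69.75
  dwarf red-fruited: 372 × 3/16 = 69.75
  dwarf yellow-fruited: 372 × 1/16 = 23.25
χ² = Σ (O − E)² / E
  tall red-fruited: (209 − 209.25)² / 209.25 = 0.0003
  tall yellow-fruited: (74 − 69.75)² / 69.75 = 0.2590
  dwarf red-fruited: (67 − 69.75)² / 69.75 = 0.1084
  dwarf yellow-fruited: (22 − 23.25)² / 23.25 = 0.0672
χ² = 0.0003 + 0.2590 + 0.1084 + 0.0672 = 0.4349 ≈ 0.435

0.435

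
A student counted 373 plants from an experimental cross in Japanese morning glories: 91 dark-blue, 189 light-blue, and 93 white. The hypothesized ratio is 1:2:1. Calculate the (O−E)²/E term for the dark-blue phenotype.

Total ratio parts = 4. Expected numbers out of 373:
  dark-blue: 373 × 1/4 = 93.25
  light-blue: 373 × 2/4 = 186.5
  white: 373 × 1/4 = 93.25
Contribution of dark-blue: (91 − 93.25)² / 93.25 = 0.0543

0.054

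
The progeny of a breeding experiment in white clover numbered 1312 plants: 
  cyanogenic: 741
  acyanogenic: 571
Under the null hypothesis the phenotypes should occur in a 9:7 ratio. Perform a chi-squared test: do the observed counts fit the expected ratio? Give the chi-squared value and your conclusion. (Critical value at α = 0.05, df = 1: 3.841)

0.028; consistent

Total ratio parts = 16. Expected numbers out of 1312:
  cyanogenic: 1312 × 9/16 = 738
  acyanogenic: 1312 × 7/16 = 574
χ² = Σ (O − E)² / E
  cyanogenic: (741 − 738)² / 738 = 0.0122
  acyanogenic: (571 − 574)² / 574 = 0.0157
χ² = 0.0122 + 0.0157 = 0.0279 ≈ 0.028
Degrees of freedom = 2 − 1 = 1; critical value at α = 0.05 is 3.841.
Since 0.028 < 3.841, we fail to reject the null hypothesis — the data are consistent with the 9:7 ratio.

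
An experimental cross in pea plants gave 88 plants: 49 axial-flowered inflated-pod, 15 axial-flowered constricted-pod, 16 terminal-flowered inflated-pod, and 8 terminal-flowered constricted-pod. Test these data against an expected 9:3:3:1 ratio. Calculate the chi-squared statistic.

Expected counts for N = 88 under a 9:3:3:1 ratio (total parts = 16):
  axial-flowered inflated-pod: 88 × 9/16 = 49.5
  axial-flowered constricted-pod: 88 × 3/16 = 16.5
  terminal-flowered inflated-pod: 88 × 3/16 = 16.5
  terminal-flowered constricted-pod: 88 × 1/16 = 5.5
χ² = Σ (O − E)² / E
  axial-flowered inflated-pod: (49 − 49.5)² / 49.5 = 0.0051
  axial-flowered constricted-pod: (15 − 16.5)² / 16.5 = 0.1364
  terminal-flowered inflated-pod: (16 − 16.5)² / 16.5 = 0.0152
  terminal-flowered constricted-pod: (8 − 5.5)² / 5.5 = 1.1364
χ² = 0.0051 + 0.1364 + 0.0152 + 1.1364 = 1.2931 ≈ 1.293

1.293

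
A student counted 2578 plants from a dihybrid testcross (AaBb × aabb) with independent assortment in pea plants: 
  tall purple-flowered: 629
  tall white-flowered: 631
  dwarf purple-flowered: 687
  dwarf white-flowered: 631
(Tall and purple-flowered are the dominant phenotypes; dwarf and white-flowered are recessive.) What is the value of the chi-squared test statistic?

A dihybrid testcross with independent assortment gives a 1:1:1:1 ratio.
Expected counts for N = 2578 under a 1:1:1:1 ratio (total parts = 4):
  tall purple-flowered: 2578 × 1/4 = 644.5
  tall white-flowered: 2578 × 1/4 = 644.5
  dwarf purple-flowered: 2578 × 1/4 = 644.5
  dwarf white-flowered: 2578 × 1/4 = 644.5
χ² = Σ (O − E)² / E
  tall purple-flowered: (629 − 644.5)² / 644.5 = 0.3728
  tall white-flowered: (631 − 644.5)² / 644.5 = 0.2828
  dwarf purple-flowered: (687 − 644.5)² / 644.5 = 2.8026
  dwarf white-flowered: (631 − 644.5)² / 644.5 = 0.2828
χ² = 0.3728 + 0.2828 + 2.8026 + 0.2828 = 3.741

3.741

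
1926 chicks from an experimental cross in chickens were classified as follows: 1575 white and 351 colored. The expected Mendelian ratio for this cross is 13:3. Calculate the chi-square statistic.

0.349

Total ratio parts = 16. Expected numbers out of 1926:
  white: 1926 × 13/16 = 1564.875
  colored: 1926 × 3/16 = 361.125
χ² = Σ (O − E)² / E
  white: (1575 − 1564.875)² / 1564.875 = 0.0655
  colored: (351 − 361.125)² / 361.125 = 0.2839
χ² = 0.0655 + 0.2839 = 0.3494 ≈ 0.349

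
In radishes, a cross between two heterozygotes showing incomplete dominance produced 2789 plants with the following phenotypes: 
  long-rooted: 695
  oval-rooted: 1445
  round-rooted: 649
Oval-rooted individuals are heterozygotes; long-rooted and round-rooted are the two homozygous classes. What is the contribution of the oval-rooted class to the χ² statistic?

1.829

With incomplete dominance, a heterozygote × heterozygote cross gives a 1:2:1 phenotypic ratio.
Total ratio parts = 4. Expected numbers out of 2789:
  long-rooted: 2789 × 1/4 = 697.25
  oval-rooted: 2789 × 2/4 = 1394.5
  round-rooted: 2789 × 1/4 = 697.25
Contribution of oval-rooted: (1445 − 1394.5)² / 1394.5 = 1.8288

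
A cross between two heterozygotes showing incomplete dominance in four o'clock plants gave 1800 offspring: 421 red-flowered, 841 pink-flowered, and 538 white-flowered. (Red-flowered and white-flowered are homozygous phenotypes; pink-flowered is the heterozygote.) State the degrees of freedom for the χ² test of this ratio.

2

With incomplete dominance, a heterozygote × heterozygote cross gives a 1:2:1 phenotypic ratio.
A goodness-of-fit test with 3 phenotype classes has df = 3 − 1 = 2.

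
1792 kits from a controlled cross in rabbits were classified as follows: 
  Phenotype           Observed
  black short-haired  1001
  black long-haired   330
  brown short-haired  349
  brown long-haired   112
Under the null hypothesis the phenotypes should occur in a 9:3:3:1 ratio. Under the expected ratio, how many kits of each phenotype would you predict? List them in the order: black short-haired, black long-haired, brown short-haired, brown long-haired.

1008, 336, 336, 112

The 9:3:3:1 ratio has 16 parts, so with N = 1792 the expected counts are:
  black short-haired: 1792 × 9/16 = 1008
  black long-haired: 1792 × 3/16 = 336
  brown short-haired: 1792 × 3/16 = 336
  brown long-haired: 1792 × 1/16 = 112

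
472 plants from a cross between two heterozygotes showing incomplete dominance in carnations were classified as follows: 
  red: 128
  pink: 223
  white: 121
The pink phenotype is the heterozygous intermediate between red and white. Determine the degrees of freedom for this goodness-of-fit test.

2

With incomplete dominance, a heterozygote × heterozygote cross gives a 1:2:1 phenotypic ratio.
A goodness-of-fit test with 3 phenotype classes has df = 3 − 1 = 2.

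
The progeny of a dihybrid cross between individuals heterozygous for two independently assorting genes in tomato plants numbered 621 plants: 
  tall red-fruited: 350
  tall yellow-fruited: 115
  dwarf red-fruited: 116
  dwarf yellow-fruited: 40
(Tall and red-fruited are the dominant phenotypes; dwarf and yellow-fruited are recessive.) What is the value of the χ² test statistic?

0.057

A dihybrid F₂ with independent assortment and complete dominance at both loci gives a 9:3:3:1 phenotypic ratio.
Expected counts for N = 621 under a 9:3:3:1 ratio (total parts = 16):
  tall red-fruited: 621 × 9/16 = 349.3125
  tall yellow-fruited: 621 × 3/16 = 116.4375
  dwarf red-fruited: 621 × 3/16 = 116.4375
  dwarf yellow-fruited: 621 × 1/16 = 38.8125
χ² = Σ (O − E)² / E
  tall red-fruited: (350 − 349.3125)² / 349.3125 = 0.0014
  tall yellow-fruited: (115 − 116.4375)² / 116.4375 = 0.0177
  dwarf red-fruited: (116 − 116.4375)² / 116.4375 = 0.0016
  dwarf yellow-fruited: (40 − 38.8125)² / 38.8125 = 0.0363
χ² = 0.0014 + 0.0177 + 0.0016 + 0.0363 = 0.057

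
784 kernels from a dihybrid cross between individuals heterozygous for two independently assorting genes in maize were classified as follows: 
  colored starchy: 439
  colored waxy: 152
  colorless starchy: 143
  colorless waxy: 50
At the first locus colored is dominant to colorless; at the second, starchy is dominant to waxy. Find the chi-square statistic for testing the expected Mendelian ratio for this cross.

0.308

A dihybrid F₂ with independent assortment and complete dominance at both loci gives a 9:3:3:1 phenotypic ratio.
Expected counts for N = 784 under a 9:3:3:1 ratio (total parts = 16):
  colored starchy: 784 × 9/16 = 441
  colored waxy: 784 × 3/16 = 147
  colorless starchy: 784 × 3/16 = 147
  colorless waxy: 784 × 1/16 = 49
χ² = Σ (O − E)² / E
  colored starchy: (439 − 441)² / 441 = 0.0091
  colored waxy: (152 − 147)² / 147 = 0.1701
  colorless starchy: (143 − 147)² / 147 = 0.1088
  colorless waxy: (50 − 49)² / 49 = 0.0204
χ² = 0.0091 + 0.1701 + 0.1088 + 0.0204 = 0.3084 ≈ 0.308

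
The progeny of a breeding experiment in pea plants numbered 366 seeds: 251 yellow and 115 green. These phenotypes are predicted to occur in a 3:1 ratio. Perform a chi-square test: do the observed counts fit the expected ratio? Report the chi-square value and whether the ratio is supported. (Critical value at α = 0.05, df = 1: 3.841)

Under the 3:1 hypothesis (Σ ratio = 4, N = 366):
  yellow: 366 × 3/4 = 274.5
  green: 366 × 1/4 = 91.5
χ² = Σ (O − E)² / E
  yellow: (251 − 274.5)² / 274.5 = 2.0118
  green: (115 − 91.5)² / 91.5 = 6.0355
χ² = 2.0118 + 6.0355 = 8.0473 ≈ 8.047
Degrees of freedom = 2 − 1 = 1; critical value at α = 0.05 is 3.841.
Since 8.047 > 3.841, we reject the null hypothesis — the data do not fit the 3:1 ratio.

8.047; not consistent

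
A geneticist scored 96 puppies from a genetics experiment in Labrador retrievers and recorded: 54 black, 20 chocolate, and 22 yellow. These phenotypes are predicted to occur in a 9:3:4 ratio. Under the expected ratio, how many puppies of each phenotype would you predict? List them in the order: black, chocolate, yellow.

Expected counts for N = 96 under a 9:3:4 ratio (total parts = 16):
  black: 96 × 9/16 = 54
  chocolate: 96 × 3/16 = 18
  yellow: 96 × 4/16 = 24

54, 18, 24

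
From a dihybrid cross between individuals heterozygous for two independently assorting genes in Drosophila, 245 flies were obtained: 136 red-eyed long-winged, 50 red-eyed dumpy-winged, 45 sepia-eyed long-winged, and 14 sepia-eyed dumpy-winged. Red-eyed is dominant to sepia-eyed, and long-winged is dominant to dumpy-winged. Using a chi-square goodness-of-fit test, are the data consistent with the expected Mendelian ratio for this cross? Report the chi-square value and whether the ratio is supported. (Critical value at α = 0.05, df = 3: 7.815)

0.515; consistent

A dihybrid F₂ with independent assortment and complete dominance at both loci gives a 9:3:3:1 phenotypic ratio.
The 9:3:3:1 ratio has 16 parts, so with N = 245 the expected counts are:
  red-eyed long-winged: 245 × 9/16 = 137.8125
  red-eyed dumpy-winged: 245 × 3/16 = 45.9375
  sepia-eyed long-winged: 245 × 3/16 = 45.9375
  sepia-eyed dumpy-winged: 245 × 1/16 = 15.3125
χ² = Σ (O − E)² / E
  red-eyed long-winged: (136 − 137.8125)² / 137.8125 = 0.0238
  red-eyed dumpy-winged: (50 − 45.9375)² / 45.9375 = 0.3593
  sepia-eyed long-winged: (45 − 45.9375)² / 45.9375 = 0.0191
  sepia-eyed dumpy-winged: (14 − 15.3125)² / 15.3125 = 0.1125
χ² = 0.0238 + 0.3593 + 0.0191 + 0.1125 = 0.5147 ≈ 0.515
Degrees of freedom = 4 − 1 = 3; critical value at α = 0.05 is 7.815.
Since 0.515 < 7.815, we fail to reject the null hypothesis — the data are consistent with the 9:3:3:1 ratio.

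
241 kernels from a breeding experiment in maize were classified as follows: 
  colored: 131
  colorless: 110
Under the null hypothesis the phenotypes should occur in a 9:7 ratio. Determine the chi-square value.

0.351

Total ratio parts = 16. Expected numbers out of 241:
  colored: 241 × 9/16 = 135.5625
  colorless: 241 × 7/16 = 105.4375
χ² = Σ (O − E)² / E
  colored: (131 − 135.5625)² / 135.5625 = 0.1536
  colorless: (110 − 105.4375)² / 105.4375 = 0.1974
χ² = 0.1536 + 0.1974 = 0.351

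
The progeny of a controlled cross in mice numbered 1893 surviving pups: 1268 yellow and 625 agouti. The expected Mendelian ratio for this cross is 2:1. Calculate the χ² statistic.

0.086

Total ratio parts = 3. Expected numbers out of 1893:
  yellow: 1893 × 2/3 = 1262
  agouti: 1893 × 1/3 = 631
χ² = Σ (O − E)² / E
  yellow: (1268 − 1262)² / 1262 = 0.0285
  agouti: (625 − 631)² / 631 = 0.0571
χ² = 0.0285 + 0.0571 = 0.0856 ≈ 0.086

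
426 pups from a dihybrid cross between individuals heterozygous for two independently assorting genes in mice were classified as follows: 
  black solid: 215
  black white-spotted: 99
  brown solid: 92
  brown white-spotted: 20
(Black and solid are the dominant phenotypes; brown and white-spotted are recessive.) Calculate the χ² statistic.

10.599

A dihybrid F₂ with independent assortment and complete dominance at both loci gives a 9:3:3:1 phenotypic ratio.
Under the 9:3:3:1 hypothesis (Σ ratio = 16, N = 426):
  black solid: 426 × 9/16 = 239.625
  black white-spotted: 426 × 3/16 = 79.875
  brown solid: 426 × 3/16 = 79.875
  brown white-spotted: 426 × 1/16 = 26.625
χ² = Σ (O − E)² / E
  black solid: (215 − 239.625)² / 239.625 = 2.5306
  black white-spotted: (99 − 79.875)² / 79.875 = 4.5792
  brown solid: (92 − 79.875)² / 79.875 = 1.8406
  brown white-spotted: (20 − 26.625)² / 26.625 = 1.6485
χ² = 2.5306 + 4.5792 + 1.8406 + 1.6485 = 10.5989 ≈ 10.599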